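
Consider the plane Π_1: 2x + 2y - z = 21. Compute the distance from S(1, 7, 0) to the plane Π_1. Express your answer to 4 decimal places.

1.6667

n·S − d = (2)·(1) + (2)·(7) + (-1)·(0) − 21 = -5; |n| = √9.
Distance = |-5| / √9 = 5/√9 ≈ 1.6667.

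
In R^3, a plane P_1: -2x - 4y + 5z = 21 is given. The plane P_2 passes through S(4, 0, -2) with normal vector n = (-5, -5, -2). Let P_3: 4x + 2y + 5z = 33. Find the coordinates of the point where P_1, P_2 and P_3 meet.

(7, -5, 3)

P_2: n·r = n·S gives -5x - 5y - 2z = -16.
Solving the 3×3 linear system -2x - 4y + 5z = 21, -5x - 5y - 2z = -16, 4x + 2y + 5z = 33 (e.g. by elimination or Cramer's rule, determinant = 24) gives (7, -5, 3).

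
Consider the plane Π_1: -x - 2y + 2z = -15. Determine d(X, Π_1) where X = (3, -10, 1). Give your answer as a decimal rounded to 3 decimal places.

11.333

n·X − d = (-1)·(3) + (-2)·(-10) + (2)·(1) − (-15) = 34; |n| = √9.
Distance = |34| / √9 = 34/√9 ≈ 11.333.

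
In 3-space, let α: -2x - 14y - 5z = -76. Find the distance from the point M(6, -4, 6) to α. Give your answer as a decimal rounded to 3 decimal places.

n·M − d = (-2)·(6) + (-14)·(-4) + (-5)·(6) − (-76) = 90; |n| = √225.
Distance = |90| / √225 = 90/√225 ≈ 6.000.

6.000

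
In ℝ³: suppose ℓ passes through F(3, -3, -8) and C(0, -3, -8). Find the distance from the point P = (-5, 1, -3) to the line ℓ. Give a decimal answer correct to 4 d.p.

A direction vector for ℓ is C − F = (-3, 0, 0).
Taking (3, -3, -8) on ℓ with direction v = (-3, 0, 0): w = P − (3, -3, -8) = (-8, 4, 5), and w × v = (0, -15, 12).
Distance = |w × v| / |v| = √369 / √9 ≈ 6.4031.

6.4031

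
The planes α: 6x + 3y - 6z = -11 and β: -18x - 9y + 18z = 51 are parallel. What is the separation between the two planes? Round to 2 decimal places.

0.67

Rescale β by 1/(-3): 6x + 3y - 6z = -17. Then distance = |-11 − (-17)| / √81 ≈ 0.67.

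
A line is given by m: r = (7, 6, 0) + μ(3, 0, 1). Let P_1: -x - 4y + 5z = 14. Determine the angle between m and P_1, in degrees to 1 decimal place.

sin θ = |n·v| / (|n||v|) = |2| / (√42 · √10) = 0.09759.
θ ≈ 5.6°.

5.6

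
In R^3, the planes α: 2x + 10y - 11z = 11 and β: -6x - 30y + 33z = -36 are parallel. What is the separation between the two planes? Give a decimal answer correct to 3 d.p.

0.067

Rescale β by 1/(-3): 2x + 10y - 11z = 12. Then distance = |11 − 12| / √225 ≈ 0.067.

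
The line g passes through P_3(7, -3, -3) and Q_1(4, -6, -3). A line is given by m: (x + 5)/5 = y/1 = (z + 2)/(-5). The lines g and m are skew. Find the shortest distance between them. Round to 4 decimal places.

A direction vector for g is Q_1 − P_3 = (-3, -3, 0).
m has direction (5, 1, -5) through (-5, 0, -2).
Common perpendicular direction n = (-3, -3, 0) × (5, 1, -5) = (15, -15, 12).
With w = (-5, 0, -2) − (7, -3, -3) = (-12, 3, 1), w · n = -213.
Distance = |w · n| / |n| = |-213| / √594 ≈ 8.7395.

8.7395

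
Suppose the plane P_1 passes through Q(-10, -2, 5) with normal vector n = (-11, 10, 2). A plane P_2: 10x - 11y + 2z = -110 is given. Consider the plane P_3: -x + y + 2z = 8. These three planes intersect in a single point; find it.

P_1: n·r = n·Q gives -11x + 10y + 2z = 100.
Solving the 3×3 linear system -11x + 10y + 2z = 100, 10x - 11y + 2z = -110, -x + y + 2z = 8 (e.g. by elimination or Cramer's rule, determinant = 42) gives (-2, 8, -1).

(-2, 8, -1)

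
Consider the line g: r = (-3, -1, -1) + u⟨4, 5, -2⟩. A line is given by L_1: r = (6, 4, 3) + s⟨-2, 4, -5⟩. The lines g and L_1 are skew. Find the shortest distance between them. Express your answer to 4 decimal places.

1.8087

Common perpendicular direction n = (4, 5, -2) × (-2, 4, -5) = (-17, 24, 26).
With w = (6, 4, 3) − (-3, -1, -1) = (9, 5, 4), w · n = 71.
Distance = |w · n| / |n| = |71| / √1541 ≈ 1.8087.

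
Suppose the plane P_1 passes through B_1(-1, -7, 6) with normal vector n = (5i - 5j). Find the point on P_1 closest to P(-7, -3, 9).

(-2, -8, 9)

P_1: n·r = n·B_1 gives 5x - 5y = 30.
Foot = P − λn with λ = (n·P − d)/|n|² = (-20 − 30)/50 = -1.
Foot = (-7, -3, 9) − (-1)·(5, -5, 0) = (-2, -8, 9).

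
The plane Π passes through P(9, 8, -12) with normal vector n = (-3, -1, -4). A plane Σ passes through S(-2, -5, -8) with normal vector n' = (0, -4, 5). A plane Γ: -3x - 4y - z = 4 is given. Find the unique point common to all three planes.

Π: n·r = n·P gives -3x - y - 4z = 13.
Σ: n'·r = n'·S gives -4y + 5z = -20.
Solving the 3×3 linear system -3x - y - 4z = 13, -4y + 5z = -20, -3x - 4y - z = 4 (e.g. by elimination or Cramer's rule, determinant = -9) gives (8, -5, -8).

(8, -5, -8)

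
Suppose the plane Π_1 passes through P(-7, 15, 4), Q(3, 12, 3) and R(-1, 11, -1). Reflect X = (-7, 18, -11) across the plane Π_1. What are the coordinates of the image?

PQ = (10, -3, -1), PR = (6, -4, -5); a normal to Π_1 is PQ × PR = (11, 44, -22).
Using P: Π_1 has equation 11x + 44y - 22z = 495.
λ = (n·X − d)/|n|² = (957 − 495)/2541 = 2/11.
Reflection = X − 2λn = (-7, 18, -11) − (4/11)·(11, 44, -22) = (-11, 2, -3).

(-11, 2, -3)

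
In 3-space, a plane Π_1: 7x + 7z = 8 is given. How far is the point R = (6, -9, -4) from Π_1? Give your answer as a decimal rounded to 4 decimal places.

0.6061

n·R − d = (7)·(6) + (0)·(-9) + (7)·(-4) − 8 = 6; |n| = √98.
Distance = |6| / √98 = 6/√98 ≈ 0.6061.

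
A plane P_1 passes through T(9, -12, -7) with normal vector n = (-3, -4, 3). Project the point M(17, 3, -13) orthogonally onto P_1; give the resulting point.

P_1: n·r = n·T gives -3x - 4y + 3z = 0.
Foot = M − λn with λ = (n·M − d)/|n|² = (-102 − 0)/34 = -3.
Foot = (17, 3, -13) − (-3)·(-3, -4, 3) = (8, -9, -4).

(8, -9, -4)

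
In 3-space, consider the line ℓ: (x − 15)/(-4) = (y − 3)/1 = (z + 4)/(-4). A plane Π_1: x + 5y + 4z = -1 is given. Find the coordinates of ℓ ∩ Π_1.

ℓ has direction (-4, 1, -4) through (15, 3, -4).
Substitute r = (15, 3, -4) + t(-4, 1, -4) into the plane: 14 + (-15)t = -1, so t = 1.
Intersection: (15, 3, -4) + 1·(-4, 1, -4) = (11, 4, -8).

(11, 4, -8)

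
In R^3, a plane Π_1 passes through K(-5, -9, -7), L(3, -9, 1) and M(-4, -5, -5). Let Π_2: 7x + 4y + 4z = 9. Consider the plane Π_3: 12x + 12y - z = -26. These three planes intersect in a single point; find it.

KL = (8, 0, 8), KM = (1, 4, 2); a normal to Π_1 is KL × KM = (-32, -8, 32).
Using K: Π_1 has equation -32x - 8y + 32z = 8.
Solving the 3×3 linear system -32x - 8y + 32z = 8, 7x + 4y + 4z = 9, 12x + 12y - z = -26 (e.g. by elimination or Cramer's rule, determinant = 2376) gives (3, -5, 2).

(3, -5, 2)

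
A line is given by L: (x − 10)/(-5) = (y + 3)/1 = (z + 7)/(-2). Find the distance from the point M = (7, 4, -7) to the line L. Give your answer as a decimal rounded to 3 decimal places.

6.470

L has direction (-5, 1, -2) through (10, -3, -7).
Taking (10, -3, -7) on L with direction v = (-5, 1, -2): w = M − (10, -3, -7) = (-3, 7, 0), and w × v = (-14, -6, 32).
Distance = |w × v| / |v| = √1256 / √30 ≈ 6.470.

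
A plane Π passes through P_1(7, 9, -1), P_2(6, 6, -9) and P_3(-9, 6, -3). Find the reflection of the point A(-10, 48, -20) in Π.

(2, -36, 10)

P_1P_2 = (-1, -3, -8), P_1P_3 = (-16, -3, -2); a normal to Π is P_1P_2 × P_1P_3 = (-18, 126, -45).
Using P_1: Π has equation -18x + 126y - 45z = 1053.
λ = (n·A − d)/|n|² = (7128 − 1053)/18225 = 1/3.
Reflection = A − 2λn = (-10, 48, -20) − (2/3)·(-18, 126, -45) = (2, -36, 10).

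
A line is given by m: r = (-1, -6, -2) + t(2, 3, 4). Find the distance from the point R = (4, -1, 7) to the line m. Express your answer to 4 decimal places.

Taking (-1, -6, -2) on m with direction v = (2, 3, 4): w = R − (-1, -6, -2) = (5, 5, 9), and w × v = (-7, -2, 5).
Distance = |w × v| / |v| = √78 / √29 ≈ 1.6400.

1.6400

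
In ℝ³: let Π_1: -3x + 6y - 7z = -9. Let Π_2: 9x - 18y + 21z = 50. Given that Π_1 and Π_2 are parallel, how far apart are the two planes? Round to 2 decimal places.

Rescale Π_2 by 1/(-3): -3x + 6y - 7z = -50/3. Then distance = |-9 − (-50/3)| / √94 ≈ 0.79.

0.79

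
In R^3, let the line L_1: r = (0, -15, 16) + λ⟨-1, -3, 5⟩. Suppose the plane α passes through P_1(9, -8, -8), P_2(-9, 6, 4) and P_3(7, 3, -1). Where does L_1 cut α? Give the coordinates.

P_1P_2 = (-18, 14, 12), P_1P_3 = (-2, 11, 7); a normal to α is P_1P_2 × P_1P_3 = (-34, 102, -170).
Using P_1: α has equation -34x + 102y - 170z = 238.
Substitute r = (0, -15, 16) + t(-1, -3, 5) into the plane: -4250 + (-1122)t = 238, so t = -4.
Intersection: (0, -15, 16) + (-4)·(-1, -3, 5) = (4, -3, -4).

(4, -3, -4)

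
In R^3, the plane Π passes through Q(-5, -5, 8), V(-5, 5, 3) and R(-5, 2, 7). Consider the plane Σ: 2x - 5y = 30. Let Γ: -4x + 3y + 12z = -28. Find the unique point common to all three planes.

QV = (0, 10, -5), QR = (0, 7, -1); a normal to Π is QV × QR = (25, 0, 0).
Using Q: Π has equation 25x = -125.
Solving the 3×3 linear system 25x = -125, 2x - 5y = 30, -4x + 3y + 12z = -28 (e.g. by elimination or Cramer's rule, determinant = -1500) gives (-5, -8, -2).

(-5, -8, -2)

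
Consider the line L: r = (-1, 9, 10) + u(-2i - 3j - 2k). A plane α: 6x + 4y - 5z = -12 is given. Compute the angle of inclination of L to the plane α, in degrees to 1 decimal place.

22.8

sin θ = |n·v| / (|n||v|) = |-14| / (√77 · √17) = 0.38695.
θ ≈ 22.8°.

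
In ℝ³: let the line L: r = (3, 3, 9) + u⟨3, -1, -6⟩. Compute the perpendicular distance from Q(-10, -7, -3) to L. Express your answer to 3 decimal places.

Taking (3, 3, 9) on L with direction v = (3, -1, -6): w = Q − (3, 3, 9) = (-13, -10, -12), and w × v = (48, -114, 43).
Distance = |w × v| / |v| = √17149 / √46 ≈ 19.308.

19.308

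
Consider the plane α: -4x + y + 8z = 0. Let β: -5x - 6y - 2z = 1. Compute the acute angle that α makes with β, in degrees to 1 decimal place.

cos θ = |n₁·n₂| / (|n₁||n₂|) = |-2| / (√81 · √65).
θ = arccos(0.02756) ≈ 88.4°.

88.4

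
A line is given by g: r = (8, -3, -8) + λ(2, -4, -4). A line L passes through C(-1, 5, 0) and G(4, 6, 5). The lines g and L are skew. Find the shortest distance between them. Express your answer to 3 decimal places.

1.975

A direction vector for L is G − C = (5, 1, 5).
Common perpendicular direction n = (2, -4, -4) × (5, 1, 5) = (-16, -30, 22).
With w = (-1, 5, 0) − (8, -3, -8) = (-9, 8, 8), w · n = 80.
Distance = |w · n| / |n| = |80| / √1640 ≈ 1.975.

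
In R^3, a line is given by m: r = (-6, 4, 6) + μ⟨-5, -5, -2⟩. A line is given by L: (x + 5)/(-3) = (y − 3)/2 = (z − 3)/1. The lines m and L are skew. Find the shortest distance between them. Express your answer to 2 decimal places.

2.31

L has direction (-3, 2, 1) through (-5, 3, 3).
Common perpendicular direction n = (-5, -5, -2) × (-3, 2, 1) = (-1, 11, -25).
With w = (-5, 3, 3) − (-6, 4, 6) = (1, -1, -3), w · n = 63.
Distance = |w · n| / |n| = |63| / √747 ≈ 2.31.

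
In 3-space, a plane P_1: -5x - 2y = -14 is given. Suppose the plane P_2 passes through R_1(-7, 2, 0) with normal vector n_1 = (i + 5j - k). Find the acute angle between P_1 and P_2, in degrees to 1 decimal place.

P_2: n_1·r = n_1·R_1 gives x + 5y - z = 3.
cos θ = |n₁·n₂| / (|n₁||n₂|) = |-15| / (√29 · √27).
θ = arccos(0.53606) ≈ 57.6°.

57.6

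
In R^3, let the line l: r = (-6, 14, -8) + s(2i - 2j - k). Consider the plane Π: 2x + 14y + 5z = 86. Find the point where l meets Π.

(-2, 10, -10)

Substitute r = (-6, 14, -8) + t(2, -2, -1) into the plane: 144 + (-29)t = 86, so t = 2.
Intersection: (-6, 14, -8) + 2·(2, -2, -1) = (-2, 10, -10).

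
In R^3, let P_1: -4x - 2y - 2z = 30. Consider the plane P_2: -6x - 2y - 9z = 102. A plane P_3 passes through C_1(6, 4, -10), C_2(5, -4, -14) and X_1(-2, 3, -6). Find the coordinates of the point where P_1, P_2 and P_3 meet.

C_1C_2 = (-1, -8, -4), C_1X_1 = (-8, -1, 4); a normal to P_3 is C_1C_2 × C_1X_1 = (-36, 36, -63).
Using C_1: P_3 has equation -36x + 36y - 63z = 558.
Solving the 3×3 linear system -4x - 2y - 2z = 30, -6x - 2y - 9z = 102, -36x + 36y - 63z = 558 (e.g. by elimination or Cramer's rule, determinant = -1116) gives (-1, -3, -10).

(-1, -3, -10)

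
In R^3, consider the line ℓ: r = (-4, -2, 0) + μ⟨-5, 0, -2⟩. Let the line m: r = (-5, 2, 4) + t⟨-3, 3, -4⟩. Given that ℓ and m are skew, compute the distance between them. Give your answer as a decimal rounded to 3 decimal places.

Common perpendicular direction n = (-5, 0, -2) × (-3, 3, -4) = (6, -14, -15).
With w = (-5, 2, 4) − (-4, -2, 0) = (-1, 4, 4), w · n = -122.
Distance = |w · n| / |n| = |-122| / √457 ≈ 5.707.

5.707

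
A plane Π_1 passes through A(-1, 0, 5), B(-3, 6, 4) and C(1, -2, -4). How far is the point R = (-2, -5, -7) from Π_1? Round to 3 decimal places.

4.200

AB = (-2, 6, -1), AC = (2, -2, -9); a normal to Π_1 is AB × AC = (-56, -20, -8).
Using A: Π_1 has equation -56x - 20y - 8z = 16.
n·R − d = (-56)·(-2) + (-20)·(-5) + (-8)·(-7) − 16 = 252; |n| = √3600.
Distance = |252| / √3600 = 252/√3600 ≈ 4.200.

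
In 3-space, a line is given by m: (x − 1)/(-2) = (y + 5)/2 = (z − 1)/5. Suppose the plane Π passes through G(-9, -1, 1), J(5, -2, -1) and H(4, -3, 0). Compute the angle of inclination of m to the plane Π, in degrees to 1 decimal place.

m has direction (-2, 2, 5) through (1, -5, 1).
GJ = (14, -1, -2), GH = (13, -2, -1); a normal to Π is GJ × GH = (-3, -12, -15).
Using G: Π has equation -3x - 12y - 15z = 24.
sin θ = |n·v| / (|n||v|) = |-93| / (√378 · √33) = 0.83268.
θ ≈ 56.4°.

56.4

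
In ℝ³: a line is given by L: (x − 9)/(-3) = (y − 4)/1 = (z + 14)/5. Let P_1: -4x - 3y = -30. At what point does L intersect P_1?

(3, 6, -4)

L has direction (-3, 1, 5) through (9, 4, -14).
Substitute r = (9, 4, -14) + t(-3, 1, 5) into the plane: -48 + 9t = -30, so t = 2.
Intersection: (9, 4, -14) + 2·(-3, 1, 5) = (3, 6, -4).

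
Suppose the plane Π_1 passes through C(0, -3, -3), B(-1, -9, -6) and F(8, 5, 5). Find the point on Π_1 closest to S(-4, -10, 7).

CB = (-1, -6, -3), CF = (8, 8, 8); a normal to Π_1 is CB × CF = (-24, -16, 40).
Using C: Π_1 has equation -24x - 16y + 40z = -72.
Foot = S − λn with λ = (n·S − d)/|n|² = (536 − (-72))/2432 = 1/4.
Foot = (-4, -10, 7) − (1/4)·(-24, -16, 40) = (2, -6, -3).

(2, -6, -3)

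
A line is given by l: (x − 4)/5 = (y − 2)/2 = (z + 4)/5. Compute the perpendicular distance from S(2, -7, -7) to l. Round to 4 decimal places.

7.7304

l has direction (5, 2, 5) through (4, 2, -4).
Taking (4, 2, -4) on l with direction v = (5, 2, 5): w = S − (4, 2, -4) = (-2, -9, -3), and w × v = (-39, -5, 41).
Distance = |w × v| / |v| = √3227 / √54 ≈ 7.7304.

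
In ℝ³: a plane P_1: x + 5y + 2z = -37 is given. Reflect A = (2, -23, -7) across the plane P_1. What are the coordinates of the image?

λ = (n·A − d)/|n|² = (-127 − (-37))/30 = -3.
Reflection = A − 2λn = (2, -23, -7) − (-6)·(1, 5, 2) = (8, 7, 5).

(8, 7, 5)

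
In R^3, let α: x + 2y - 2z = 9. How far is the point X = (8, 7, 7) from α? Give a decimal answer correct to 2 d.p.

n·X − d = (1)·(8) + (2)·(7) + (-2)·(7) − 9 = -1; |n| = √9.
Distance = |-1| / √9 = 1/√9 ≈ 0.33.

0.33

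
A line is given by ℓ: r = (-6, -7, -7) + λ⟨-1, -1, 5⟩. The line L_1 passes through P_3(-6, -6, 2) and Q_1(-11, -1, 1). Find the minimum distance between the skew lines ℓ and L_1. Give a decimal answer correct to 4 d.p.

A direction vector for L_1 is Q_1 − P_3 = (-5, 5, -1).
Common perpendicular direction n = (-1, -1, 5) × (-5, 5, -1) = (-24, -26, -10).
With w = (-6, -6, 2) − (-6, -7, -7) = (0, 1, 9), w · n = -116.
Distance = |w · n| / |n| = |-116| / √1352 ≈ 3.1548.

3.1548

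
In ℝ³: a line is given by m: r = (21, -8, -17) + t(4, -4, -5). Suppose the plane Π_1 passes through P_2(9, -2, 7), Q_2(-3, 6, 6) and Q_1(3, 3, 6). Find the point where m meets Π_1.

P_2Q_2 = (-12, 8, -1), P_2Q_1 = (-6, 5, -1); a normal to Π_1 is P_2Q_2 × P_2Q_1 = (-3, -6, -12).
Using P_2: Π_1 has equation -3x - 6y - 12z = -99.
Substitute r = (21, -8, -17) + t(4, -4, -5) into the plane: 189 + 72t = -99, so t = -4.
Intersection: (21, -8, -17) + (-4)·(4, -4, -5) = (5, 8, 3).

(5, 8, 3)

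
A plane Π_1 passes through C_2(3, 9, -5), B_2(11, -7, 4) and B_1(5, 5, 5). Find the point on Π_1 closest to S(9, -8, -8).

C_2B_2 = (8, -16, 9), C_2B_1 = (2, -4, 10); a normal to Π_1 is C_2B_2 × C_2B_1 = (-124, -62, 0).
Using C_2: Π_1 has equation -124x - 62y = -930.
Foot = S − λn with λ = (n·S − d)/|n|² = (-620 − (-930))/19220 = 1/62.
Foot = (9, -8, -8) − (1/62)·(-124, -62, 0) = (11, -7, -8).

(11, -7, -8)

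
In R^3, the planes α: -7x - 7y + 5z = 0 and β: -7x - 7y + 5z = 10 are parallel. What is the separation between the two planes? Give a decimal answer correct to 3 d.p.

0.902

Same normal n = (-7, -7, 5) with |n| = √123; distance = |0 − 10| / |n| = 10/√123 ≈ 0.902.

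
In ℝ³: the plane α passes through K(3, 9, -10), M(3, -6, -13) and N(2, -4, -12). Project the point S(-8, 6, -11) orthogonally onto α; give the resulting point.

KM = (0, -15, -3), KN = (-1, -13, -2); a normal to α is KM × KN = (-9, 3, -15).
Using K: α has equation -9x + 3y - 15z = 150.
Foot = S − λn with λ = (n·S − d)/|n|² = (255 − 150)/315 = 1/3.
Foot = (-8, 6, -11) − (1/3)·(-9, 3, -15) = (-5, 5, -6).

(-5, 5, -6)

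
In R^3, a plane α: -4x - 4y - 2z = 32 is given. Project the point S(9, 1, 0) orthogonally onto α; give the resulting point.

(1, -7, -4)

Foot = S − λn with λ = (n·S − d)/|n|² = (-40 − 32)/36 = -2.
Foot = (9, 1, 0) − (-2)·(-4, -4, -2) = (1, -7, -4).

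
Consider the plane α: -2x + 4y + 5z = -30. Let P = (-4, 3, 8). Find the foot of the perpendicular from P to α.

(0, -5, -2)

Foot = P − λn with λ = (n·P − d)/|n|² = (60 − (-30))/45 = 2.
Foot = (-4, 3, 8) − 2·(-2, 4, 5) = (0, -5, -2).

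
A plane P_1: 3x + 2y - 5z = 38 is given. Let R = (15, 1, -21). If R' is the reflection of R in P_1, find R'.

λ = (n·R − d)/|n|² = (152 − 38)/38 = 3.
Reflection = R − 2λn = (15, 1, -21) − 6·(3, 2, -5) = (-3, -11, 9).

(-3, -11, 9)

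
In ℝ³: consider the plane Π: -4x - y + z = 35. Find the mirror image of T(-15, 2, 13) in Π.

(1, 6, 9)

λ = (n·T − d)/|n|² = (71 − 35)/18 = 2.
Reflection = T − 2λn = (-15, 2, 13) − 4·(-4, -1, 1) = (1, 6, 9).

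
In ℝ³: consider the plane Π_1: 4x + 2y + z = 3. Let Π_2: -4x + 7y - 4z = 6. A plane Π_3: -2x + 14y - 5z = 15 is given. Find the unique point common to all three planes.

Solving the 3×3 linear system 4x + 2y + z = 3, -4x + 7y - 4z = 6, -2x + 14y - 5z = 15 (e.g. by elimination or Cramer's rule, determinant = 18) gives (-1, 2, 3).

(-1, 2, 3)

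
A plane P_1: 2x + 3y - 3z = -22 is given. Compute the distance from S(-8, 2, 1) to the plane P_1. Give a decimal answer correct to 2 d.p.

1.92

n·S − d = (2)·(-8) + (3)·(2) + (-3)·(1) − (-22) = 9; |n| = √22.
Distance = |9| / √22 = 9/√22 ≈ 1.92.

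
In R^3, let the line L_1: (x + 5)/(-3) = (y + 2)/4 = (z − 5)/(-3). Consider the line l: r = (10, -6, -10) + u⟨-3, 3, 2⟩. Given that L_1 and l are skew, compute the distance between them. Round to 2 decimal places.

L_1 has direction (-3, 4, -3) through (-5, -2, 5).
Common perpendicular direction n = (-3, 4, -3) × (-3, 3, 2) = (17, 15, 3).
With w = (10, -6, -10) − (-5, -2, 5) = (15, -4, -15), w · n = 150.
Distance = |w · n| / |n| = |150| / √523 ≈ 6.56.

6.56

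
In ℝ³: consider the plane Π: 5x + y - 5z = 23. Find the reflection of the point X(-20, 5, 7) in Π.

λ = (n·X − d)/|n|² = (-130 − 23)/51 = -3.
Reflection = X − 2λn = (-20, 5, 7) − (-6)·(5, 1, -5) = (10, 11, -23).

(10, 11, -23)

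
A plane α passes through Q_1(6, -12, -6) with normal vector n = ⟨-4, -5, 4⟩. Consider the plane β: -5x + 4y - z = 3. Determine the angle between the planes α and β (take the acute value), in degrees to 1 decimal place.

85.3

α: n·r = n·Q_1 gives -4x - 5y + 4z = 12.
cos θ = |n₁·n₂| / (|n₁||n₂|) = |-4| / (√57 · √42).
θ = arccos(0.08175) ≈ 85.3°.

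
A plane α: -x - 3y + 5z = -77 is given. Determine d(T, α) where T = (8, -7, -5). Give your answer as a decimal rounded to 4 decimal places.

10.9870

n·T − d = (-1)·(8) + (-3)·(-7) + (5)·(-5) − (-77) = 65; |n| = √35.
Distance = |65| / √35 = 65/√35 ≈ 10.9870.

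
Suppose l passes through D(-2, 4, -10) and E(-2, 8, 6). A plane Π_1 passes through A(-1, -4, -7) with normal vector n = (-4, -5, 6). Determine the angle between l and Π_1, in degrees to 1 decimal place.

A direction vector for l is E − D = (0, 4, 16).
Π_1: n·r = n·A gives -4x - 5y + 6z = -18.
sin θ = |n·v| / (|n||v|) = |76| / (√77 · √272) = 0.52515.
θ ≈ 31.7°.

31.7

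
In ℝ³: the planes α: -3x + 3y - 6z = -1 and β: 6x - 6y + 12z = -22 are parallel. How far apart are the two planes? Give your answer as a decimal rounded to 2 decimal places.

1.63

Rescale β by 1/(-2): -3x + 3y - 6z = 11. Then distance = |-1 − 11| / √54 ≈ 1.63.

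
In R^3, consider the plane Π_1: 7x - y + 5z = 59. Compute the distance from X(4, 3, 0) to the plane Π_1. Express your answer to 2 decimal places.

3.93

n·X − d = (7)·(4) + (-1)·(3) + (5)·(0) − 59 = -34; |n| = √75.
Distance = |-34| / √75 = 34/√75 ≈ 3.93.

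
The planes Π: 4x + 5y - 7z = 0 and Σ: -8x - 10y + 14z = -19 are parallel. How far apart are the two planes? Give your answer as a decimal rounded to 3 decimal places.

Rescale Σ by 1/(-2): 4x + 5y - 7z = 19/2. Then distance = |0 − (19/2)| / √90 ≈ 1.001.

1.001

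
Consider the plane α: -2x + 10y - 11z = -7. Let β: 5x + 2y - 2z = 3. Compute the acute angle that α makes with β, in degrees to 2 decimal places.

cos θ = |n₁·n₂| / (|n₁||n₂|) = |32| / (√225 · √33).
θ = arccos(0.37137) ≈ 68.20°.

68.20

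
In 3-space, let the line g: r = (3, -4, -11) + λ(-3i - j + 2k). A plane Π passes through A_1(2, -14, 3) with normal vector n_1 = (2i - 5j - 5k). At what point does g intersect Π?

(-3, -6, -7)

Π: n_1·r = n_1·A_1 gives 2x - 5y - 5z = 59.
Substitute r = (3, -4, -11) + t(-3, -1, 2) into the plane: 81 + (-11)t = 59, so t = 2.
Intersection: (3, -4, -11) + 2·(-3, -1, 2) = (-3, -6, -7).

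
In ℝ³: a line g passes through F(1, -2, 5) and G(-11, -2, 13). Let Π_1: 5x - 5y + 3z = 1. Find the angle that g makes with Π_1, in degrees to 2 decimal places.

A direction vector for g is G − F = (-12, 0, 8).
sin θ = |n·v| / (|n||v|) = |-36| / (√59 · √208) = 0.32497.
θ ≈ 18.96°.

18.96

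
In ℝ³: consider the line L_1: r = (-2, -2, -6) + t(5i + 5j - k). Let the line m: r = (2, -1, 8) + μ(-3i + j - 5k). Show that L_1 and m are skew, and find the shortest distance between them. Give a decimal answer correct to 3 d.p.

Common perpendicular direction n = (5, 5, -1) × (-3, 1, -5) = (-24, 28, 20).
With w = (2, -1, 8) − (-2, -2, -6) = (4, 1, 14), w · n = 212.
Since n ≠ 0 the lines are not parallel, and w · n = 212 ≠ 0 so they do not intersect; hence they are skew.
Distance = |w · n| / |n| = |212| / √1760 ≈ 5.053.

5.053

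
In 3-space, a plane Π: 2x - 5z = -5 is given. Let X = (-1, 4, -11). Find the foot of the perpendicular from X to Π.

(-5, 4, -1)

Foot = X − λn with λ = (n·X − d)/|n|² = (53 − (-5))/29 = 2.
Foot = (-1, 4, -11) − 2·(2, 0, -5) = (-5, 4, -1).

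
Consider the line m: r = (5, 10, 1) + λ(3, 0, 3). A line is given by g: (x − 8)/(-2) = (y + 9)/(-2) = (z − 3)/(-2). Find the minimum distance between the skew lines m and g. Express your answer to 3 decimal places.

g has direction (-2, -2, -2) through (8, -9, 3).
Common perpendicular direction n = (3, 0, 3) × (-2, -2, -2) = (6, 0, -6).
With w = (8, -9, 3) − (5, 10, 1) = (3, -19, 2), w · n = 6.
Distance = |w · n| / |n| = |6| / √72 ≈ 0.707.

0.707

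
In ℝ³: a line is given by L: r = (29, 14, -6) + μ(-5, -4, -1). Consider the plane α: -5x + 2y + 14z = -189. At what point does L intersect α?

(9, -2, -10)

Substitute r = (29, 14, -6) + t(-5, -4, -1) into the plane: -201 + 3t = -189, so t = 4.
Intersection: (29, 14, -6) + 4·(-5, -4, -1) = (9, -2, -10).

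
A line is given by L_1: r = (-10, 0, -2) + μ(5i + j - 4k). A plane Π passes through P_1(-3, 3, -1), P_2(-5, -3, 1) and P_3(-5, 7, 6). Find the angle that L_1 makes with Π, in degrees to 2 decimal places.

26.79

P_1P_2 = (-2, -6, 2), P_1P_3 = (-2, 4, 7); a normal to Π is P_1P_2 × P_1P_3 = (-50, 10, -20).
Using P_1: Π has equation -50x + 10y - 20z = 200.
sin θ = |n·v| / (|n||v|) = |-160| / (√3000 · √42) = 0.45075.
θ ≈ 26.79°.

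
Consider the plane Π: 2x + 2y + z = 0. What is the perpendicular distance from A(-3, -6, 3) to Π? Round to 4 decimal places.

n·A − d = (2)·(-3) + (2)·(-6) + (1)·(3) − 0 = -15; |n| = √9.
Distance = |-15| / √9 = 15/√9 ≈ 5.0000.

5.0000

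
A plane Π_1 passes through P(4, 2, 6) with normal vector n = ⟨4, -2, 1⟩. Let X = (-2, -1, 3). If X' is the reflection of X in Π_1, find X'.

Π_1: n·r = n·P gives 4x - 2y + z = 18.
λ = (n·X − d)/|n|² = (-3 − 18)/21 = -1.
Reflection = X − 2λn = (-2, -1, 3) − (-2)·(4, -2, 1) = (6, -5, 5).

(6, -5, 5)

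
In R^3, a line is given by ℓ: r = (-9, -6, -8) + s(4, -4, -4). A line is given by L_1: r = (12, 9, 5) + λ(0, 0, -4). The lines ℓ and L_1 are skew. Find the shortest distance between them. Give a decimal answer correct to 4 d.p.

25.4558

Common perpendicular direction n = (4, -4, -4) × (0, 0, -4) = (16, 16, 0).
With w = (12, 9, 5) − (-9, -6, -8) = (21, 15, 13), w · n = 576.
Distance = |w · n| / |n| = |576| / √512 ≈ 25.4558.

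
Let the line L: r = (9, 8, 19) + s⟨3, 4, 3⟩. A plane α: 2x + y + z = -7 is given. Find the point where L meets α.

(-3, -8, 7)

Substitute r = (9, 8, 19) + t(3, 4, 3) into the plane: 45 + 13t = -7, so t = -4.
Intersection: (9, 8, 19) + (-4)·(3, 4, 3) = (-3, -8, 7).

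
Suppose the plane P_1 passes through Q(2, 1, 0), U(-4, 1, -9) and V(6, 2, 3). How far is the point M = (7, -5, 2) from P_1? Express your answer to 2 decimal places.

6.71

QU = (-6, 0, -9), QV = (4, 1, 3); a normal to P_1 is QU × QV = (9, -18, -6).
Using Q: P_1 has equation 9x - 18y - 6z = 0.
n·M − d = (9)·(7) + (-18)·(-5) + (-6)·(2) − 0 = 141; |n| = √441.
Distance = |141| / √441 = 141/√441 ≈ 6.71.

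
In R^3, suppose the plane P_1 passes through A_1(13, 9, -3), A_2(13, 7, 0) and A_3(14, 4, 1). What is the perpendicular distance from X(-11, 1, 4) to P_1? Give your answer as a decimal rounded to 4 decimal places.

A_1A_2 = (0, -2, 3), A_1A_3 = (1, -5, 4); a normal to P_1 is A_1A_2 × A_1A_3 = (7, 3, 2).
Using A_1: P_1 has equation 7x + 3y + 2z = 112.
n·X − d = (7)·(-11) + (3)·(1) + (2)·(4) − 112 = -178; |n| = √62.
Distance = |-178| / √62 = 178/√62 ≈ 22.6060.

22.6060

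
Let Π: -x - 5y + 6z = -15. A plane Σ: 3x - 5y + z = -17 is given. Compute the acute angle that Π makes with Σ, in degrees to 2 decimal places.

cos θ = |n₁·n₂| / (|n₁||n₂|) = |28| / (√62 · √35).
θ = arccos(0.60107) ≈ 53.05°.

53.05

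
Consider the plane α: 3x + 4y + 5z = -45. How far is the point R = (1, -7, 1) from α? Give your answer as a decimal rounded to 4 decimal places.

n·R − d = (3)·(1) + (4)·(-7) + (5)·(1) − (-45) = 25; |n| = √50.
Distance = |25| / √50 = 25/√50 ≈ 3.5355.

3.5355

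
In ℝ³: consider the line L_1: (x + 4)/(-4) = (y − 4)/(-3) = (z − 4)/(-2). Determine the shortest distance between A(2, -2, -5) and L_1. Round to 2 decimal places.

12.17

L_1 has direction (-4, -3, -2) through (-4, 4, 4).
Taking (-4, 4, 4) on L_1 with direction v = (-4, -3, -2): w = A − (-4, 4, 4) = (6, -6, -9), and w × v = (-15, 48, -42).
Distance = |w × v| / |v| = √4293 / √29 ≈ 12.17.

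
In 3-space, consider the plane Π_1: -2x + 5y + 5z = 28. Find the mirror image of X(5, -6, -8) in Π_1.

λ = (n·X − d)/|n|² = (-80 − 28)/54 = -2.
Reflection = X − 2λn = (5, -6, -8) − (-4)·(-2, 5, 5) = (-3, 14, 12).

(-3, 14, 12)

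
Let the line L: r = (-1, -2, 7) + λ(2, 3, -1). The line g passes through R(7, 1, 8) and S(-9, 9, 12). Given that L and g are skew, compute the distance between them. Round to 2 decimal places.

3.67

A direction vector for g is S − R = (-16, 8, 4).
Common perpendicular direction n = (2, 3, -1) × (-16, 8, 4) = (20, 8, 64).
With w = (7, 1, 8) − (-1, -2, 7) = (8, 3, 1), w · n = 248.
Distance = |w · n| / |n| = |248| / √4560 ≈ 3.67.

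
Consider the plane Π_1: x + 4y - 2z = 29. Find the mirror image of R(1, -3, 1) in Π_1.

λ = (n·R − d)/|n|² = (-13 − 29)/21 = -2.
Reflection = R − 2λn = (1, -3, 1) − (-4)·(1, 4, -2) = (5, 13, -7).

(5, 13, -7)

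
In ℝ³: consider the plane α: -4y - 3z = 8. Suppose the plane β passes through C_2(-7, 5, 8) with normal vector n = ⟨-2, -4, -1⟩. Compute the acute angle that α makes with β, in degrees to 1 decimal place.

β: n·r = n·C_2 gives -2x - 4y - z = -14.
cos θ = |n₁·n₂| / (|n₁||n₂|) = |19| / (√25 · √21).
θ = arccos(0.82923) ≈ 34.0°.

34.0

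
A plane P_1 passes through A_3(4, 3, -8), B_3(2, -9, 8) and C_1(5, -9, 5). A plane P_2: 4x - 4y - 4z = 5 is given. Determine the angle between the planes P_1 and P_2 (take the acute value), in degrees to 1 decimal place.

68.4

A_3B_3 = (-2, -12, 16), A_3C_1 = (1, -12, 13); a normal to P_1 is A_3B_3 × A_3C_1 = (36, 42, 36).
Using A_3: P_1 has equation 36x + 42y + 36z = -18.
cos θ = |n₁·n₂| / (|n₁||n₂|) = |-168| / (√4356 · √48).
θ = arccos(0.36740) ≈ 68.4°.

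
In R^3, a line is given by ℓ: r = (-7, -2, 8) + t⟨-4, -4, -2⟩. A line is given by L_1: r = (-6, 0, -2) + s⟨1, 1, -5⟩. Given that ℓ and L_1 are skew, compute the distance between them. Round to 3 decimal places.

Common perpendicular direction n = (-4, -4, -2) × (1, 1, -5) = (22, -22, 0).
With w = (-6, 0, -2) − (-7, -2, 8) = (1, 2, -10), w · n = -22.
Distance = |w · n| / |n| = |-22| / √968 ≈ 0.707.

0.707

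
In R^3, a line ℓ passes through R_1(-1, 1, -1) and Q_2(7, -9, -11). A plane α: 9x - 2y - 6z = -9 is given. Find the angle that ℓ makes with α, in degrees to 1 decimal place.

58.3

A direction vector for ℓ is Q_2 − R_1 = (8, -10, -10).
sin θ = |n·v| / (|n||v|) = |152| / (√121 · √264) = 0.85045.
θ ≈ 58.3°.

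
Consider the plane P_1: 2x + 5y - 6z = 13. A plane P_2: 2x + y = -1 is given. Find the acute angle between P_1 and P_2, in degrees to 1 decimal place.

60.1

cos θ = |n₁·n₂| / (|n₁||n₂|) = |9| / (√65 · √5).
θ = arccos(0.49923) ≈ 60.1°.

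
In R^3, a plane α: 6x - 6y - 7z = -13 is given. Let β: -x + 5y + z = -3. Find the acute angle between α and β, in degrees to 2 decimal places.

41.21

cos θ = |n₁·n₂| / (|n₁||n₂|) = |-43| / (√121 · √27).
θ = arccos(0.75230) ≈ 41.21°.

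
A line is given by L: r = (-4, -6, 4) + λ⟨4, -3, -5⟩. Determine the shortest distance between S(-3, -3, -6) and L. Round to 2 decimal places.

Taking (-4, -6, 4) on L with direction v = (4, -3, -5): w = S − (-4, -6, 4) = (1, 3, -10), and w × v = (-45, -35, -15).
Distance = |w × v| / |v| = √3475 / √50 ≈ 8.34.

8.34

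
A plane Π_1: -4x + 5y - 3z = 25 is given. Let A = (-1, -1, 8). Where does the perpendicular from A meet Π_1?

Foot = A − λn with λ = (n·A − d)/|n|² = (-25 − 25)/50 = -1.
Foot = (-1, -1, 8) − (-1)·(-4, 5, -3) = (-5, 4, 5).

(-5, 4, 5)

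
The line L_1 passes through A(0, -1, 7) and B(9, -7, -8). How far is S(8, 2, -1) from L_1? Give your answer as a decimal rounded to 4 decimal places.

6.9623

A direction vector for L_1 is B − A = (9, -6, -15).
Taking (0, -1, 7) on L_1 with direction v = (9, -6, -15): w = S − (0, -1, 7) = (8, 3, -8), and w × v = (-93, 48, -75).
Distance = |w × v| / |v| = √16578 / √342 ≈ 6.9623.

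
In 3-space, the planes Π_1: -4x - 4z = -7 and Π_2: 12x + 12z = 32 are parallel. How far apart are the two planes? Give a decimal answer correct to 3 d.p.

Rescale Π_2 by 1/(-3): -4x - 4z = -32/3. Then distance = |-7 − (-32/3)| / √32 ≈ 0.648.

0.648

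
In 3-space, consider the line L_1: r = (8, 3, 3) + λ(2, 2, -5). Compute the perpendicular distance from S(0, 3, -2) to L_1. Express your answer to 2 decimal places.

Taking (8, 3, 3) on L_1 with direction v = (2, 2, -5): w = S − (8, 3, 3) = (-8, 0, -5), and w × v = (10, -50, -16).
Distance = |w × v| / |v| = √2856 / √33 ≈ 9.30.

9.30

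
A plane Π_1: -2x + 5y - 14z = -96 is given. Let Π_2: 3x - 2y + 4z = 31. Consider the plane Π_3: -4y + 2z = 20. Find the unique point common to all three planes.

(1, -2, 6)

Solving the 3×3 linear system -2x + 5y - 14z = -96, 3x - 2y + 4z = 31, -4y + 2z = 20 (e.g. by elimination or Cramer's rule, determinant = 114) gives (1, -2, 6).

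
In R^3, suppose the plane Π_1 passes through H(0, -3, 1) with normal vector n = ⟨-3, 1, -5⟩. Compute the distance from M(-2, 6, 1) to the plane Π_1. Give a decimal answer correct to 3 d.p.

Π_1: n·r = n·H gives -3x + y - 5z = -8.
n·M − d = (-3)·(-2) + (1)·(6) + (-5)·(1) − (-8) = 15; |n| = √35.
Distance = |15| / √35 = 15/√35 ≈ 2.535.

2.535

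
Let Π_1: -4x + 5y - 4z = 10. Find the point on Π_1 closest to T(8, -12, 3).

(0, -2, -5)

Foot = T − λn with λ = (n·T − d)/|n|² = (-104 − 10)/57 = -2.
Foot = (8, -12, 3) − (-2)·(-4, 5, -4) = (0, -2, -5).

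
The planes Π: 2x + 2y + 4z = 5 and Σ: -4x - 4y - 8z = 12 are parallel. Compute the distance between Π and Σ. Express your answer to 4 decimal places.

Rescale Σ by 1/(-2): 2x + 2y + 4z = -6. Then distance = |5 − (-6)| / √24 ≈ 2.2454.

2.2454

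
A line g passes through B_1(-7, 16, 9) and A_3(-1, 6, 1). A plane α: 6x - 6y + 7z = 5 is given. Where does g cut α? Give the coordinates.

(5, -4, -7)

A direction vector for g is A_3 − B_1 = (6, -10, -8).
Substitute r = (-7, 16, 9) + t(6, -10, -8) into the plane: -75 + 40t = 5, so t = 2.
Intersection: (-7, 16, 9) + 2·(6, -10, -8) = (5, -4, -7).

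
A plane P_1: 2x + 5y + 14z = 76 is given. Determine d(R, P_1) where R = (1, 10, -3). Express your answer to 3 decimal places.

4.400

n·R − d = (2)·(1) + (5)·(10) + (14)·(-3) − 76 = -66; |n| = √225.
Distance = |-66| / √225 = 66/√225 ≈ 4.400.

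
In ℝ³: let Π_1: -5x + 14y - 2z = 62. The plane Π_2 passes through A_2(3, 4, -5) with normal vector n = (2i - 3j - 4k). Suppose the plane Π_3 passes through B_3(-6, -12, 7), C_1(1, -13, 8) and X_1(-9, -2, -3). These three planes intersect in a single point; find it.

Π_2: n·r = n·A_2 gives 2x - 3y - 4z = 14.
B_3C_1 = (7, -1, 1), B_3X_1 = (-3, 10, -10); a normal to Π_3 is B_3C_1 × B_3X_1 = (0, 67, 67).
Using B_3: Π_3 has equation 67y + 67z = -335.
Solving the 3×3 linear system -5x + 14y - 2z = 62, 2x - 3y - 4z = 14, 67y + 67z = -335 (e.g. by elimination or Cramer's rule, determinant = -2479) gives (-4, 2, -7).

(-4, 2, -7)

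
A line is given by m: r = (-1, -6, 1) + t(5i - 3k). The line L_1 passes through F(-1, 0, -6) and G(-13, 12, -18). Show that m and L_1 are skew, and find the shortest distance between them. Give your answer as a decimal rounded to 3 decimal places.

1.313

A direction vector for L_1 is G − F = (-12, 12, -12).
Common perpendicular direction n = (5, 0, -3) × (-12, 12, -12) = (36, 96, 60).
With w = (-1, 0, -6) − (-1, -6, 1) = (0, 6, -7), w · n = 156.
Since n ≠ 0 the lines are not parallel, and w · n = 156 ≠ 0 so they do not intersect; hence they are skew.
Distance = |w · n| / |n| = |156| / √14112 ≈ 1.313.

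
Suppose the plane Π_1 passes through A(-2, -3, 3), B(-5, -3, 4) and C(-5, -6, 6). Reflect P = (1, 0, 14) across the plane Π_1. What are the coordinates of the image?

AB = (-3, 0, 1), AC = (-3, -3, 3); a normal to Π_1 is AB × AC = (3, 6, 9).
Using A: Π_1 has equation 3x + 6y + 9z = 3.
λ = (n·P − d)/|n|² = (129 − 3)/126 = 1.
Reflection = P − 2λn = (1, 0, 14) − 2·(3, 6, 9) = (-5, -12, -4).

(-5, -12, -4)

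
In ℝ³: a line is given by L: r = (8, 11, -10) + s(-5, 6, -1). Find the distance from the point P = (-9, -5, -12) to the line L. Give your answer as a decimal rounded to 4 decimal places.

Taking (8, 11, -10) on L with direction v = (-5, 6, -1): w = P − (8, 11, -10) = (-17, -16, -2), and w × v = (28, -7, -182).
Distance = |w × v| / |v| = √33957 / √62 ≈ 23.4029.

23.4029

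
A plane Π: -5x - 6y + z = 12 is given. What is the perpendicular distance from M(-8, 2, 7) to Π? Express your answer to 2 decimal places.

n·M − d = (-5)·(-8) + (-6)·(2) + (1)·(7) − 12 = 23; |n| = √62.
Distance = |23| / √62 = 23/√62 ≈ 2.92.

2.92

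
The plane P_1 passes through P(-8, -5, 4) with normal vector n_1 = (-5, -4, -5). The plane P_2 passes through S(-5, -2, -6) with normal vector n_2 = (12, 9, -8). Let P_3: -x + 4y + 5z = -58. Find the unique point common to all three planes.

(3, -10, -3)

P_1: n_1·r = n_1·P gives -5x - 4y - 5z = 40.
P_2: n_2·r = n_2·S gives 12x + 9y - 8z = -30.
Solving the 3×3 linear system -5x - 4y - 5z = 40, 12x + 9y - 8z = -30, -x + 4y + 5z = -58 (e.g. by elimination or Cramer's rule, determinant = -462) gives (3, -10, -3).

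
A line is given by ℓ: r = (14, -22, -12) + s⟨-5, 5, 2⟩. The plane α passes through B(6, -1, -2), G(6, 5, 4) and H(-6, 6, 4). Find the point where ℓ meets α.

BG = (0, 6, 6), BH = (-12, 7, 6); a normal to α is BG × BH = (-6, -72, 72).
Using B: α has equation -6x - 72y + 72z = -108.
Substitute r = (14, -22, -12) + t(-5, 5, 2) into the plane: 636 + (-186)t = -108, so t = 4.
Intersection: (14, -22, -12) + 4·(-5, 5, 2) = (-6, -2, -4).

(-6, -2, -4)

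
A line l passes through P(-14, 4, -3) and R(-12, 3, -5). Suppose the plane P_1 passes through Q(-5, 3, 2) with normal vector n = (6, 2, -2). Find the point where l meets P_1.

(-8, 1, -9)

A direction vector for l is R − P = (2, -1, -2).
P_1: n·r = n·Q gives 6x + 2y - 2z = -28.
Substitute r = (-14, 4, -3) + t(2, -1, -2) into the plane: -70 + 14t = -28, so t = 3.
Intersection: (-14, 4, -3) + 3·(2, -1, -2) = (-8, 1, -9).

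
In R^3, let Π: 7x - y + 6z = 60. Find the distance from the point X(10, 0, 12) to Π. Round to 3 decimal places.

8.842

n·X − d = (7)·(10) + (-1)·(0) + (6)·(12) − 60 = 82; |n| = √86.
Distance = |82| / √86 = 82/√86 ≈ 8.842.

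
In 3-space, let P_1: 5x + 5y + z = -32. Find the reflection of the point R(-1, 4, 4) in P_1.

(-11, -6, 2)

λ = (n·R − d)/|n|² = (19 − (-32))/51 = 1.
Reflection = R − 2λn = (-1, 4, 4) − 2·(5, 5, 1) = (-11, -6, 2).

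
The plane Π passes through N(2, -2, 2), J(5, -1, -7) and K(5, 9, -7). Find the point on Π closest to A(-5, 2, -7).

NJ = (3, 1, -9), NK = (3, 11, -9); a normal to Π is NJ × NK = (90, 0, 30).
Using N: Π has equation 90x + 30z = 240.
Foot = A − λn with λ = (n·A − d)/|n|² = (-660 − 240)/9000 = -1/10.
Foot = (-5, 2, -7) − (-1/10)·(90, 0, 30) = (4, 2, -4).

(4, 2, -4)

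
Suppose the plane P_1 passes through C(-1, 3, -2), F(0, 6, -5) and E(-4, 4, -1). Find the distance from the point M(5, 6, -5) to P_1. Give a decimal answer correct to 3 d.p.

2.121

CF = (1, 3, -3), CE = (-3, 1, 1); a normal to P_1 is CF × CE = (6, 8, 10).
Using C: P_1 has equation 6x + 8y + 10z = -2.
n·M − d = (6)·(5) + (8)·(6) + (10)·(-5) − (-2) = 30; |n| = √200.
Distance = |30| / √200 = 30/√200 ≈ 2.121.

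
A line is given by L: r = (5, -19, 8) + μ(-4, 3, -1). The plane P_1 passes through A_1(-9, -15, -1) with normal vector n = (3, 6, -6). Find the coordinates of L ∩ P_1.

(-7, -10, 5)

P_1: n·r = n·A_1 gives 3x + 6y - 6z = -111.
Substitute r = (5, -19, 8) + t(-4, 3, -1) into the plane: -147 + 12t = -111, so t = 3.
Intersection: (5, -19, 8) + 3·(-4, 3, -1) = (-7, -10, 5).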